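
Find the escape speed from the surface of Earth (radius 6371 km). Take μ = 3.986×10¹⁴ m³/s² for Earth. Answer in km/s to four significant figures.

r = R = 6.371×10⁶ m.
Escape speed v_esc = √(2μ/r) = √(2 × 3.986×10¹⁴ / 6.371×10⁶) = √(1.251×10⁸) = 11190 m/s.
= 11.19 km/s.

v_esc ≈ 11.19 km/s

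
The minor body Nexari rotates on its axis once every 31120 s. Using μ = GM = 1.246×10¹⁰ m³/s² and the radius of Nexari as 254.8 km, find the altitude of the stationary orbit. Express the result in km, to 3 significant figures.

h_sync ≈ 419 km

A synchronous orbit has period T, so by Kepler's third law a = (μT²/4π²)^(1/3).
μT²/4π² = 1.246×10¹⁰ × (3.112×10⁴)² / 39.48 = 3.057×10¹⁷ m³.
a = 6.736×10⁵ m = 673.62 km.
Altitude h = a − R = 673.62 − 254.8 = 418.82 km.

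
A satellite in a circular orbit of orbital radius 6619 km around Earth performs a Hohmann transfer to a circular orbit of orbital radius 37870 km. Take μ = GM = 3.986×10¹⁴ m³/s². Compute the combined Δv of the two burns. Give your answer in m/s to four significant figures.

Δv_total ≈ 3840 m/s

r₁ = 6619 km = 6.619×10⁶ m.
r₂ = 37870 km = 3.787×10⁷ m.
Transfer ellipse a_t = (r₁ + r₂)/2 = 2.224×10⁷ m.
At r₁: circular v_c1 = √(μ/r₁) = 7760 m/s; transfer-perigee v_p = √[μ(2/r₁ − 1/a_t)] = 10130 m/s.
Δv₁ = v_p − v_c1 = 2365 m/s.
At r₂: circular v_c2 = √(μ/r₂) = 3244 m/s; transfer-apogee v_a = √[μ(2/r₂ − 1/a_t)] = 1770 m/s.
Δv₂ = v_c2 − v_a = 1475 m/s.
Total Δv = Δv₁ + Δv₂ = 3840 m/s.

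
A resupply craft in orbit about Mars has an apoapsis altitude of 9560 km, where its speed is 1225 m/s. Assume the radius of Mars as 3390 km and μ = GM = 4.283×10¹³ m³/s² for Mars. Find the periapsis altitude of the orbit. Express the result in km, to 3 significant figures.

periapsis altitude ≈ 410 km

r_a = 3390 + 9560 = 12950 km = 1.295×10⁷ m.
Specific energy ε = v²/2 − μ/r = -2.557×10⁶ J/kg, so a = −μ/(2ε) = 8.375×10⁶ m.
The apsides satisfy r_p + r_a = 2a, so the periapsis radius is 2a − r_a = 3.800×10⁶ m = 3799.9 km.
Periapsis altitude = 3799.9 − 3390 = 409.94 km.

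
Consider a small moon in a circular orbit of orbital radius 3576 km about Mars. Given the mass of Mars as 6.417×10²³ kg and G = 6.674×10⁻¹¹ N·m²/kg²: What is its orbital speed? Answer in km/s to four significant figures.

v ≈ 3.461 km/s

μ = GM = 6.674×10⁻¹¹ × 6.417×10²³ = 4.283×10¹³ m³/s².
r = 3576 km = 3.576×10⁶ m.
For a circular orbit v = √(μ/r) = √(4.283×10¹³ / 3.576×10⁶) = √(1.198×10⁷) = 3461 m/s.
That is 3.461 km/s.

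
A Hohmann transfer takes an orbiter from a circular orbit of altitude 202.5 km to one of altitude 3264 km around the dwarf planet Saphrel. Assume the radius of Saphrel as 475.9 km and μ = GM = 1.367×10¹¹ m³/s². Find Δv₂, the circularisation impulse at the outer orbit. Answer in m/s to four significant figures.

Δv ≈ 85.24 m/s

r₁ = 475.9 + 202.5 = 678.40 km = 6.7840×10⁵ m.
r₂ = 475.9 + 3264 = 3739.9 km = 3.7399×10⁶ m.
Transfer ellipse a_t = (r₁ + r₂)/2 = 2.209×10⁶ m.
At r₁: circular v_c1 = √(μ/r₁) = 448.9 m/s; transfer-periapsis v_p = √[μ(2/r₁ − 1/a_t)] = 584.1 m/s.
At r₂: circular v_c2 = √(μ/r₂) = 191.2 m/s; transfer-apoapsis v_a = √[μ(2/r₂ − 1/a_t)] = 105.9 m/s.
Δv₂ = v_c2 − v_a = 85.24 m/s.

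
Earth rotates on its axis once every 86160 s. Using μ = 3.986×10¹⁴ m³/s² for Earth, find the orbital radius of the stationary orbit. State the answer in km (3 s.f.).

A synchronous orbit has period T, so by Kepler's third law a = (μT²/4π²)^(1/3).
μT²/4π² = 3.986×10¹⁴ × (8.616×10⁴)² / 39.48 = 7.495×10²² m³.
a = 4.216×10⁷ m = 42163 km.

r_sync ≈ 42200 km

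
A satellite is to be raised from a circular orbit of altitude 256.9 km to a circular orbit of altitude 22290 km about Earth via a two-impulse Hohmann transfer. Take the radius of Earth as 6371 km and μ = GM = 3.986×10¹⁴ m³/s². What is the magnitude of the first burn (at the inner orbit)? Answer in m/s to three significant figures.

Δv ≈ 2130 m/s

r₁ = 6371 + 256.9 = 6627.9 km = 6.6279×10⁶ m.
r₂ = 6371 + 22290 = 28661 km = 2.8661×10⁷ m.
Transfer ellipse a_t = (r₁ + r₂)/2 = 1.764×10⁷ m.
At r₁: circular v_c1 = √(μ/r₁) = 7755 m/s; transfer-perigee v_p = √[μ(2/r₁ − 1/a_t)] = 9884 m/s.
Δv₁ = v_p − v_c1 = 2129 m/s.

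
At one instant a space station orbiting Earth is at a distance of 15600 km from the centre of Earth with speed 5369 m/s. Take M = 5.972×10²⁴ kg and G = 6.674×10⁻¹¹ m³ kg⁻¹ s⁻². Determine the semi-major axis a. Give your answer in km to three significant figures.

μ = GM = 6.674×10⁻¹¹ × 5.972×10²⁴ = 3.986×10¹⁴ m³/s².
r = 1.560×10⁷ m.
Specific orbital energy ε = v²/2 − μ/r = (5369)²/2 − 3.986×10¹⁴/1.560×10⁷ = -1.114×10⁷ J/kg.
Since ε = −μ/(2a), a = −μ/(2ε) = 1.790×10⁷ m = 17895 km.

a ≈ 17900 km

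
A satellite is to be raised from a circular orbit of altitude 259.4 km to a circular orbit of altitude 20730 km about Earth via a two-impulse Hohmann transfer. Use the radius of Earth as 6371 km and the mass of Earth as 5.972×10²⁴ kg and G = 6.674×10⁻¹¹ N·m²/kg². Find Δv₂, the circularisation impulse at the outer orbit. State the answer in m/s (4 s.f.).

Δv ≈ 1430 m/s

μ = GM = 6.674×10⁻¹¹ × 5.972×10²⁴ = 3.986×10¹⁴ m³/s².
r₁ = 6371 + 259.4 = 6630.4 km = 6.6304×10⁶ m.
r₂ = 6371 + 20730 = 27101 km = 2.7101×10⁷ m.
Transfer ellipse a_t = (r₁ + r₂)/2 = 1.687×10⁷ m.
At r₁: circular v_c1 = √(μ/r₁) = 7753 m/s; transfer-perigee v_p = √[μ(2/r₁ − 1/a_t)] = 9828 m/s.
At r₂: circular v_c2 = √(μ/r₂) = 3835 m/s; transfer-apogee v_a = √[μ(2/r₂ − 1/a_t)] = 2405 m/s.
Δv₂ = v_c2 − v_a = 1430 m/s.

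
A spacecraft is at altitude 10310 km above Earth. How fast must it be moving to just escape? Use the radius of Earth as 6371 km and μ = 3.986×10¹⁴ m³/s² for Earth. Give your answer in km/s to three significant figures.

r = 6371 + 10310 = 16681 km = 1.6681×10⁷ m.
Escape speed v_esc = √(2μ/r) = √(2 × 3.986×10¹⁴ / 1.668×10⁷) = √(4.779×10⁷) = 6913 m/s.
= 6.913 km/s.

v_esc ≈ 6.91 km/s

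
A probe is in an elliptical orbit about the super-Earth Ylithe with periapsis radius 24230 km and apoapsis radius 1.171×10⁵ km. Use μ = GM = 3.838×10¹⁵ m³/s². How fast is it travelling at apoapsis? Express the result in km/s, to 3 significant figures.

Semi-major axis a = (r_p + r_a)/2 = 70665 km = 7.066×10⁷ m.
Vis-viva: v² = μ(2/r − 1/a) = 3.838×10¹⁵ × (1.708×10⁻⁸ − 1.415×10⁻⁸) = 1.124×10⁷ m²/s².
v = 3352 m/s = 3.352 km/s.

v ≈ 3.35 km/s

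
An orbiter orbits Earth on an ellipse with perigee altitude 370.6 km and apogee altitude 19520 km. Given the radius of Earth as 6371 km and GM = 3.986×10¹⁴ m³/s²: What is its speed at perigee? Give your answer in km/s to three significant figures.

v ≈ 9.69 km/s

r_p = 6371 + 370.6 = 6741.6 km = 6.7416×10⁶ m.
r_a = 6371 + 19520 = 25891 km = 2.5891×10⁷ m.
Semi-major axis a = (r_p + r_a)/2 = 16316 km = 1.632×10⁷ m.
Vis-viva: v² = μ(2/r − 1/a) = 3.986×10¹⁴ × (2.967×10⁻⁷ − 6.129×10⁻⁸) = 9.382×10⁷ m²/s².
v = 9686 m/s = 9.686 km/s.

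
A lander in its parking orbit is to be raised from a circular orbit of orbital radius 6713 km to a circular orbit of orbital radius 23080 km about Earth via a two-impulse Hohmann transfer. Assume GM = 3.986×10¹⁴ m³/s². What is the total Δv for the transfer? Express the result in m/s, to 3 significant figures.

Δv_total ≈ 3250 m/s

r₁ = 6713 km = 6.713×10⁶ m.
r₂ = 23080 km = 2.308×10⁷ m.
Transfer ellipse a_t = (r₁ + r₂)/2 = 1.490×10⁷ m.
At r₁: circular v_c1 = √(μ/r₁) = 7706 m/s; transfer-perigee v_p = √[μ(2/r₁ − 1/a_t)] = 9591 m/s.
Δv₁ = v_p − v_c1 = 1886 m/s.
At r₂: circular v_c2 = √(μ/r₂) = 4156 m/s; transfer-apogee v_a = √[μ(2/r₂ − 1/a_t)] = 2790 m/s.
Δv₂ = v_c2 − v_a = 1366 m/s.
Total Δv = Δv₁ + Δv₂ = 3252 m/s.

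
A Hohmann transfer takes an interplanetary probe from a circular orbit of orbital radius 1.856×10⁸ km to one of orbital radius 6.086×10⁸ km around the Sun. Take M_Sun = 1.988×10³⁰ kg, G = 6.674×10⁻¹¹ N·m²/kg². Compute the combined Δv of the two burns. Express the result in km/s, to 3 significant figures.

μ = GM = 6.674×10⁻¹¹ × 1.988×10³⁰ = 1.327×10²⁰ m³/s².
r₁ = 1.856×10⁸ km = 1.856×10¹¹ m.
r₂ = 6.086×10⁸ km = 6.086×10¹¹ m.
Transfer ellipse a_t = (r₁ + r₂)/2 = 3.971×10¹¹ m.
At r₁: circular v_c1 = √(μ/r₁) = 26740 m/s; transfer-perihelion v_p = √[μ(2/r₁ − 1/a_t)] = 33100 m/s.
Δv₁ = v_p − v_c1 = 6363 m/s.
At r₂: circular v_c2 = √(μ/r₂) = 14770 m/s; transfer-aphelion v_a = √[μ(2/r₂ − 1/a_t)] = 10090 m/s.
Δv₂ = v_c2 − v_a = 4671 m/s.
Total Δv = Δv₁ + Δv₂ = 11030 m/s = 11.03 km/s.

Δv_total ≈ 11.0 km/s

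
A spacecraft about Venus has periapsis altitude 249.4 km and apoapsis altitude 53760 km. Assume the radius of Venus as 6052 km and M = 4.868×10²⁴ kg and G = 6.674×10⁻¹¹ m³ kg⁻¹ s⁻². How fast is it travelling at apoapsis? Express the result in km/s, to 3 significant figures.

μ = GM = 6.674×10⁻¹¹ × 4.868×10²⁴ = 3.249×10¹⁴ m³/s².
r_p = 6052 + 249.4 = 6301.4 km = 6.3014×10⁶ m.
r_a = 6052 + 53760 = 59812 km = 5.9812×10⁷ m.
Semi-major axis a = (r_p + r_a)/2 = 33057 km = 3.306×10⁷ m.
Vis-viva: v² = μ(2/r − 1/a) = 3.249×10¹⁴ × (3.344×10⁻⁸ − 3.025×10⁻⁸) = 1.035×10⁶ m²/s².
v = 1018 m/s = 1.018 km/s.

v ≈ 1.02 km/s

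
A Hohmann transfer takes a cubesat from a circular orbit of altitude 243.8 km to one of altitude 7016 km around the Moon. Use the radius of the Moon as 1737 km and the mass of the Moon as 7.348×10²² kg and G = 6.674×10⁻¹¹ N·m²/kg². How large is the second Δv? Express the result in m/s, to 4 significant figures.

μ = GM = 6.674×10⁻¹¹ × 7.348×10²² = 4.904×10¹² m³/s².
r₁ = 1737 + 243.8 = 1980.8 km = 1.9808×10⁶ m.
r₂ = 1737 + 7016 = 8753.0 km = 8.7530×10⁶ m.
Transfer ellipse a_t = (r₁ + r₂)/2 = 5.367×10⁶ m.
At r₁: circular v_c1 = √(μ/r₁) = 1573 m/s; transfer-perilune v_p = √[μ(2/r₁ − 1/a_t)] = 2009 m/s.
At r₂: circular v_c2 = √(μ/r₂) = 748.5 m/s; transfer-apolune v_a = √[μ(2/r₂ − 1/a_t)] = 454.7 m/s.
Δv₂ = v_c2 − v_a = 293.8 m/s.

Δv ≈ 293.8 m/s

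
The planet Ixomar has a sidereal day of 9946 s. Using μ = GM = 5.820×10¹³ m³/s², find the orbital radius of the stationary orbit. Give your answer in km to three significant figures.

r_sync ≈ 5260 km

A synchronous orbit has period T, so by Kepler's third law a = (μT²/4π²)^(1/3).
μT²/4π² = 5.820×10¹³ × (9.946×10³)² / 39.48 = 1.458×10²⁰ m³.
a = 5.264×10⁶ m = 5263.6 km.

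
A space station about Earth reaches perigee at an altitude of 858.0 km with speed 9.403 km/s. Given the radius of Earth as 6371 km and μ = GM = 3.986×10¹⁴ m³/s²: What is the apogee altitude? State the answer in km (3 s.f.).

r_p = 6371 + 858.0 = 7229.0 km = 7.229×10⁶ m.
Specific energy ε = v²/2 − μ/r = -1.093×10⁷ J/kg, so a = −μ/(2ε) = 1.823×10⁷ m.
The apsides satisfy r_p + r_a = 2a, so the apogee radius is 2a − r_p = 2.924×10⁷ m = 29237 km.
Apogee altitude = 29237 − 6371 = 22866 km.

apogee altitude ≈ 22900 km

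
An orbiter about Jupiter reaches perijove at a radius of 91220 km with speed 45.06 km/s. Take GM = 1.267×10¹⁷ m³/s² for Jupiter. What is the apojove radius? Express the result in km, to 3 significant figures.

apojove radius ≈ 2.48×10⁵ km

r_p = 9.122×10⁷ m.
Specific energy ε = v²/2 − μ/r = -3.737×10⁸ J/kg, so a = −μ/(2ε) = 1.695×10⁸ m.
The apsides satisfy r_p + r_a = 2a, so the apojove radius is 2a − r_p = 2.478×10⁸ m = 2.4778×10⁵ km.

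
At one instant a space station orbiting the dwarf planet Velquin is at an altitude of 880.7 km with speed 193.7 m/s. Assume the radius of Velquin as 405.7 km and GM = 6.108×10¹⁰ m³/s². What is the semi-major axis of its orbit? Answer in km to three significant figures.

r = 405.7 + 880.7 = 1286.4 km = 1.286×10⁶ m.
Specific orbital energy ε = v²/2 − μ/r = (193.7)²/2 − 6.108×10¹⁰/1.286×10⁶ = -2.872×10⁴ J/kg.
Since ε = −μ/(2a), a = −μ/(2ε) = 1.063×10⁶ m = 1063.3 km.

a ≈ 1060 km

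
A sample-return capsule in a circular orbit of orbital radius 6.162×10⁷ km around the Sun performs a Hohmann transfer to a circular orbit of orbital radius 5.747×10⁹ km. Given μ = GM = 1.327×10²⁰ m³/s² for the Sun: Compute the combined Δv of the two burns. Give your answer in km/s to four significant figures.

r₁ = 6.162×10⁷ km = 6.162×10¹⁰ m.
r₂ = 5.747×10⁹ km = 5.747×10¹² m.
Transfer ellipse a_t = (r₁ + r₂)/2 = 2.904×10¹² m.
At r₁: circular v_c1 = √(μ/r₁) = 46410 m/s; transfer-perihelion v_p = √[μ(2/r₁ − 1/a_t)] = 65280 m/s.
Δv₁ = v_p − v_c1 = 18870 m/s.
At r₂: circular v_c2 = √(μ/r₂) = 4805 m/s; transfer-aphelion v_a = √[μ(2/r₂ − 1/a_t)] = 699.9 m/s.
Δv₂ = v_c2 − v_a = 4105 m/s.
Total Δv = Δv₁ + Δv₂ = 22980 m/s = 22.98 km/s.

Δv_total ≈ 22.98 km/s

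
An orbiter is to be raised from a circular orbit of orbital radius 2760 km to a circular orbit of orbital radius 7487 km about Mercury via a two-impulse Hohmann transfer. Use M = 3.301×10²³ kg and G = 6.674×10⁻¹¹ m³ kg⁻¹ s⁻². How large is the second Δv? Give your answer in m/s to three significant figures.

Δv ≈ 456 m/s

μ = GM = 6.674×10⁻¹¹ × 3.301×10²³ = 2.203×10¹³ m³/s².
r₁ = 2760 km = 2.760×10⁶ m.
r₂ = 7487 km = 7.487×10⁶ m.
Transfer ellipse a_t = (r₁ + r₂)/2 = 5.124×10⁶ m.
At r₁: circular v_c1 = √(μ/r₁) = 2825 m/s; transfer-periherm v_p = √[μ(2/r₁ − 1/a_t)] = 3415 m/s.
At r₂: circular v_c2 = √(μ/r₂) = 1715 m/s; transfer-apoherm v_a = √[μ(2/r₂ − 1/a_t)] = 1259 m/s.
Δv₂ = v_c2 − v_a = 456.4 m/s.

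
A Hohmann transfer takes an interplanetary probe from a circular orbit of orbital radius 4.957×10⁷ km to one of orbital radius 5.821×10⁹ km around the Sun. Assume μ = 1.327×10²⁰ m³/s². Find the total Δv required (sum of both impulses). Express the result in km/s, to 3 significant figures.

Δv_total ≈ 25.3 km/s

r₁ = 4.957×10⁷ km = 4.957×10¹⁰ m.
r₂ = 5.821×10⁹ km = 5.821×10¹² m.
Transfer ellipse a_t = (r₁ + r₂)/2 = 2.935×10¹² m.
At r₁: circular v_c1 = √(μ/r₁) = 51740 m/s; transfer-perihelion v_p = √[μ(2/r₁ − 1/a_t)] = 72860 m/s.
Δv₁ = v_p − v_c1 = 21120 m/s.
At r₂: circular v_c2 = √(μ/r₂) = 4775 m/s; transfer-aphelion v_a = √[μ(2/r₂ − 1/a_t)] = 620.5 m/s.
Δv₂ = v_c2 − v_a = 4154 m/s.
Total Δv = Δv₁ + Δv₂ = 25280 m/s = 25.28 km/s.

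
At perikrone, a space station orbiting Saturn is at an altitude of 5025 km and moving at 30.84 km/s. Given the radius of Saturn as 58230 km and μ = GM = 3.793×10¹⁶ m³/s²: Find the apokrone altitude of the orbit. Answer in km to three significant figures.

apokrone altitude ≈ 1.84×10⁵ km

r_p = 58230 + 5025 = 63255 km = 6.326×10⁷ m.
Specific energy ε = v²/2 − μ/r = -1.241×10⁸ J/kg, so a = −μ/(2ε) = 1.528×10⁸ m.
The apsides satisfy r_p + r_a = 2a, so the apokrone radius is 2a − r_p = 2.424×10⁸ m = 2.4243×10⁵ km.
Apokrone altitude = 2.4243×10⁵ − 58230 = 1.8420×10⁵ km.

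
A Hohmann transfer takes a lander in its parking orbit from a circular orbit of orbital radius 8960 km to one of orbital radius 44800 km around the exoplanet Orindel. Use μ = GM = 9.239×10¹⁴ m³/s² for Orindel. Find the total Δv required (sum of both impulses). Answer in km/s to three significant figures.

r₁ = 8960 km = 8.960×10⁶ m.
r₂ = 44800 km = 4.480×10⁷ m.
Transfer ellipse a_t = (r₁ + r₂)/2 = 2.688×10⁷ m.
At r₁: circular v_c1 = √(μ/r₁) = 10150 m/s; transfer-periapsis v_p = √[μ(2/r₁ − 1/a_t)] = 13110 m/s.
Δv₁ = v_p − v_c1 = 2955 m/s.
At r₂: circular v_c2 = √(μ/r₂) = 4541 m/s; transfer-apoapsis v_a = √[μ(2/r₂ − 1/a_t)] = 2622 m/s.
Δv₂ = v_c2 − v_a = 1919 m/s.
Total Δv = Δv₁ + Δv₂ = 4874 m/s = 4.874 km/s.

Δv_total ≈ 4.87 km/s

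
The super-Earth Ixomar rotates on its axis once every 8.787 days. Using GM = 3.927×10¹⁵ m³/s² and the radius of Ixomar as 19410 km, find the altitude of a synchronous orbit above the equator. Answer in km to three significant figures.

T = 8.787 days = 7.592×10⁵ s.
A synchronous orbit has period T, so by Kepler's third law a = (μT²/4π²)^(1/3).
μT²/4π² = 3.927×10¹⁵ × (7.592×10⁵)² / 39.48 = 5.733×10²⁵ m³.
a = 3.856×10⁸ m = 3.8560×10⁵ km.
Altitude h = a − R = 3.8560×10⁵ − 19410 = 3.6619×10⁵ km.

h_sync ≈ 3.66×10⁵ km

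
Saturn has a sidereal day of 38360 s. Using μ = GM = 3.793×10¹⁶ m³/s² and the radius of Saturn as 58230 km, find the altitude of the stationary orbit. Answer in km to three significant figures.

h_sync ≈ 54000 km

A synchronous orbit has period T, so by Kepler's third law a = (μT²/4π²)^(1/3).
μT²/4π² = 3.793×10¹⁶ × (3.836×10⁴)² / 39.48 = 1.414×10²⁴ m³.
a = 1.122×10⁸ m = 1.1223×10⁵ km.
Altitude h = a − R = 1.1223×10⁵ − 58230 = 54005 km.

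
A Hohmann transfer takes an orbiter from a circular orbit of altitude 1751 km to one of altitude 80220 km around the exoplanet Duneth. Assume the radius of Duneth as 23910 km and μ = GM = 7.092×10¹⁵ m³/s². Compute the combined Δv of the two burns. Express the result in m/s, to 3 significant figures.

r₁ = 23910 + 1751 = 25661 km = 2.5661×10⁷ m.
r₂ = 23910 + 80220 = 104130 km = 1.0413×10⁸ m.
Transfer ellipse a_t = (r₁ + r₂)/2 = 6.490×10⁷ m.
At r₁: circular v_c1 = √(μ/r₁) = 16620 m/s; transfer-periapsis v_p = √[μ(2/r₁ − 1/a_t)] = 21060 m/s.
Δv₁ = v_p − v_c1 = 4434 m/s.
At r₂: circular v_c2 = √(μ/r₂) = 8253 m/s; transfer-apoapsis v_a = √[μ(2/r₂ − 1/a_t)] = 5190 m/s.
Δv₂ = v_c2 − v_a = 3063 m/s.
Total Δv = Δv₁ + Δv₂ = 7497 m/s.

Δv_total ≈ 7500 m/s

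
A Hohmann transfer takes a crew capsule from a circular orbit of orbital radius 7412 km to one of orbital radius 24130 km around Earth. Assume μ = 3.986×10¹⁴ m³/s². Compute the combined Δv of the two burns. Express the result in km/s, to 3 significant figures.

Δv_total ≈ 3.02 km/s

r₁ = 7412 km = 7.412×10⁶ m.
r₂ = 24130 km = 2.413×10⁷ m.
Transfer ellipse a_t = (r₁ + r₂)/2 = 1.577×10⁷ m.
At r₁: circular v_c1 = √(μ/r₁) = 7333 m/s; transfer-perigee v_p = √[μ(2/r₁ − 1/a_t)] = 9071 m/s.
Δv₁ = v_p − v_c1 = 1738 m/s.
At r₂: circular v_c2 = √(μ/r₂) = 4064 m/s; transfer-apogee v_a = √[μ(2/r₂ − 1/a_t)] = 2786 m/s.
Δv₂ = v_c2 − v_a = 1278 m/s.
Total Δv = Δv₁ + Δv₂ = 3016 m/s = 3.016 km/s.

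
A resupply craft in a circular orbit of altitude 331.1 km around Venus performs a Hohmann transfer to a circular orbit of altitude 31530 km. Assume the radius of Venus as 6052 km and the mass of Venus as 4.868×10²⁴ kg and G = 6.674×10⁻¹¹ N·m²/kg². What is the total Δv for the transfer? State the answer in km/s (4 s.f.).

μ = GM = 6.674×10⁻¹¹ × 4.868×10²⁴ = 3.249×10¹⁴ m³/s².
r₁ = 6052 + 331.1 = 6383.1 km = 6.3831×10⁶ m.
r₂ = 6052 + 31530 = 37582 km = 3.7582×10⁷ m.
Transfer ellipse a_t = (r₁ + r₂)/2 = 2.198×10⁷ m.
At r₁: circular v_c1 = √(μ/r₁) = 7134 m/s; transfer-periapsis v_p = √[μ(2/r₁ − 1/a_t)] = 9328 m/s.
Δv₁ = v_p − v_c1 = 2194 m/s.
At r₂: circular v_c2 = √(μ/r₂) = 2940 m/s; transfer-apoapsis v_a = √[μ(2/r₂ − 1/a_t)] = 1584 m/s.
Δv₂ = v_c2 − v_a = 1356 m/s.
Total Δv = Δv₁ + Δv₂ = 3550 m/s = 3.550 km/s.

Δv_total ≈ 3.550 km/s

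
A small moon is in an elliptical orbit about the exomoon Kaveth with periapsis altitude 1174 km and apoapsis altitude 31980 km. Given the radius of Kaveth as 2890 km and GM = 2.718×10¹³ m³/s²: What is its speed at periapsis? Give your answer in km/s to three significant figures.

r_p = 2890 + 1174 = 4064.0 km = 4.0640×10⁶ m.
r_a = 2890 + 31980 = 34870 km = 3.4870×10⁷ m.
Semi-major axis a = (r_p + r_a)/2 = 19467 km = 1.947×10⁷ m.
Vis-viva: v² = μ(2/r − 1/a) = 2.718×10¹³ × (4.921×10⁻⁷ − 5.137×10⁻⁸) = 1.198×10⁷ m²/s².
v = 3461 m/s = 3.461 km/s.

v ≈ 3.46 km/s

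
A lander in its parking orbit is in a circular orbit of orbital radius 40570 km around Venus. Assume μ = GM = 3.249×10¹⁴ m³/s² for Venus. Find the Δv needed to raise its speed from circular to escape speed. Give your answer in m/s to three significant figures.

r = 40570 km = 4.057×10⁷ m.
Circular speed v_c = √(μ/r) = 2830 m/s.
Escape speed v_esc = √(2μ/r) = √2 × v_c = 4002 m/s.
Δv = v_esc − v_c = 1172 m/s.

Δv ≈ 1170 m/s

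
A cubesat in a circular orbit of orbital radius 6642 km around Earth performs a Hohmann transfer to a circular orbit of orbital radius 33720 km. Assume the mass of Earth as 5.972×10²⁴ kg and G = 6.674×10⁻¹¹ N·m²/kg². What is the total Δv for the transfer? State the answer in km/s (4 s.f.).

Δv_total ≈ 3.732 km/s

μ = GM = 6.674×10⁻¹¹ × 5.972×10²⁴ = 3.986×10¹⁴ m³/s².
r₁ = 6642 km = 6.642×10⁶ m.
r₂ = 33720 km = 3.372×10⁷ m.
Transfer ellipse a_t = (r₁ + r₂)/2 = 2.018×10⁷ m.
At r₁: circular v_c1 = √(μ/r₁) = 7746 m/s; transfer-perigee v_p = √[μ(2/r₁ − 1/a_t)] = 10010 m/s.
Δv₁ = v_p − v_c1 = 2267 m/s.
At r₂: circular v_c2 = √(μ/r₂) = 3438 m/s; transfer-apogee v_a = √[μ(2/r₂ − 1/a_t)] = 1972 m/s.
Δv₂ = v_c2 − v_a = 1466 m/s.
Total Δv = Δv₁ + Δv₂ = 3732 m/s = 3.732 km/s.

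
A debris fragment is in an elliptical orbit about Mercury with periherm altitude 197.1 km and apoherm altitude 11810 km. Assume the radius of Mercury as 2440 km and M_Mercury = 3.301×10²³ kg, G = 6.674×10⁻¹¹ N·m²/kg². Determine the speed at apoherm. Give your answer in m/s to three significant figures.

μ = GM = 6.674×10⁻¹¹ × 3.301×10²³ = 2.203×10¹³ m³/s².
r_p = 2440 + 197.1 = 2637.1 km = 2.6371×10⁶ m.
r_a = 2440 + 11810 = 14250 km = 1.4250×10⁷ m.
Semi-major axis a = (r_p + r_a)/2 = 8443.5 km = 8.444×10⁶ m.
Vis-viva: v² = μ(2/r − 1/a) = 2.203×10¹³ × (1.404×10⁻⁷ − 1.184×10⁻⁷) = 4.829×10⁵ m²/s².
v = 694.9 m/s.

v ≈ 695 m/s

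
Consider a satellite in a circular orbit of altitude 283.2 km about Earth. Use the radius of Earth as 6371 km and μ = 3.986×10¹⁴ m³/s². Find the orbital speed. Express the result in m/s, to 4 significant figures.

v ≈ 7740 m/s

r = 6371 + 283.2 = 6654.2 km = 6.6542×10⁶ m.
For a circular orbit v = √(μ/r) = √(3.986×10¹⁴ / 6.654×10⁶) = √(5.990×10⁷) = 7740 m/s.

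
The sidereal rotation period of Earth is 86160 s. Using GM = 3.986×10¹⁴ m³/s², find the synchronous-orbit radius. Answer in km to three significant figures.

r_sync ≈ 42200 km

A synchronous orbit has period T, so by Kepler's third law a = (μT²/4π²)^(1/3).
μT²/4π² = 3.986×10¹⁴ × (8.616×10⁴)² / 39.48 = 7.495×10²² m³.
a = 4.216×10⁷ m = 42163 km.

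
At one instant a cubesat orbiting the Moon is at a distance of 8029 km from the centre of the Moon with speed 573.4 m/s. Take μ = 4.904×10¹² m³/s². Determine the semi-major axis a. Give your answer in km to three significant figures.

a ≈ 5490 km

r = 8.029×10⁶ m.
Specific orbital energy ε = v²/2 − μ/r = (573.4)²/2 − 4.904×10¹²/8.029×10⁶ = -4.464×10⁵ J/kg.
Since ε = −μ/(2a), a = −μ/(2ε) = 5.493×10⁶ m = 5492.9 km.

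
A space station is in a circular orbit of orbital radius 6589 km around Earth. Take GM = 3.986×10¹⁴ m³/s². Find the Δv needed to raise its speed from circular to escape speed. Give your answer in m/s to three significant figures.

Δv ≈ 3220 m/s

r = 6589 km = 6.589×10⁶ m.
Circular speed v_c = √(μ/r) = 7778 m/s.
Escape speed v_esc = √(2μ/r) = √2 × v_c = 11000 m/s.
Δv = v_esc − v_c = 3222 m/s.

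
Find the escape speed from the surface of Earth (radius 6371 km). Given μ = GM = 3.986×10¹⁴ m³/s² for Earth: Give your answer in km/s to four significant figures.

r = R = 6.371×10⁶ m.
Escape speed v_esc = √(2μ/r) = √(2 × 3.986×10¹⁴ / 6.371×10⁶) = √(1.251×10⁸) = 11190 m/s.
= 11.19 km/s.

v_esc ≈ 11.19 km/s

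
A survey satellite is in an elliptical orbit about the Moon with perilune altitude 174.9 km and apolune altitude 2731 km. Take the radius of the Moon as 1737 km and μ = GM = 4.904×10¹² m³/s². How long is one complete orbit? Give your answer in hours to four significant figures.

T ≈ 4.490 hours

r_p = 1737 + 174.9 = 1911.9 km = 1.9119×10⁶ m.
r_a = 1737 + 2731 = 4468.0 km = 4.4680×10⁶ m.
Semi-major axis a = (r_p + r_a)/2 = (1911.9 + 4468.0)/2 = 3189.9 km = 3.190×10⁶ m.
By Kepler's third law T = 2π√(a³/μ) = 2π × 2.573×10³ = 1.617×10⁴ s.
= 4.490 hours.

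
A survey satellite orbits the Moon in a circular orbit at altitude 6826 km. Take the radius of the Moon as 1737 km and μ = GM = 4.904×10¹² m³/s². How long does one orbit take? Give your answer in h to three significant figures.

r = 1737 + 6826 = 8563.0 km = 8.5630×10⁶ m.
Kepler's third law: T = 2π√(r³/μ) = 2π√((8.563×10⁶)³ / 4.904×10¹²).
r³/μ = 1.280×10⁸ s², so T = 2π × 1.132×10⁴ = 7.110×10⁴ s.
Converting: 7.110×10⁴ s ÷ 3600 = 19.75 h.

T ≈ 19.7 h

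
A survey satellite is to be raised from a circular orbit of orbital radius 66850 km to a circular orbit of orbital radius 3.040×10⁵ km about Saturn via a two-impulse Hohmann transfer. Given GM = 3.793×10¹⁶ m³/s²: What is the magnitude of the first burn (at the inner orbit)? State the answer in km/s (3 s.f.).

r₁ = 66850 km = 6.685×10⁷ m.
r₂ = 3.040×10⁵ km = 3.040×10⁸ m.
Transfer ellipse a_t = (r₁ + r₂)/2 = 1.854×10⁸ m.
At r₁: circular v_c1 = √(μ/r₁) = 23820 m/s; transfer-perikrone v_p = √[μ(2/r₁ − 1/a_t)] = 30500 m/s.
Δv₁ = v_p − v_c1 = 6680 m/s.
= 6.680 km/s.

Δv ≈ 6.68 km/s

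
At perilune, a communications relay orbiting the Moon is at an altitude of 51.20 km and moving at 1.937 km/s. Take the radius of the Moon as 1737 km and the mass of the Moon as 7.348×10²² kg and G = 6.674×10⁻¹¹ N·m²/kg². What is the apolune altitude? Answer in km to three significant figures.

μ = GM = 6.674×10⁻¹¹ × 7.348×10²² = 4.904×10¹² m³/s².
r_p = 1737 + 51.20 = 1788.2 km = 1.788×10⁶ m.
Specific energy ε = v²/2 − μ/r = -8.665×10⁵ J/kg, so a = −μ/(2ε) = 2.830×10⁶ m.
The apsides satisfy r_p + r_a = 2a, so the apolune radius is 2a − r_p = 3.872×10⁶ m = 3871.6 km.
Apolune altitude = 3871.6 − 1737 = 2134.6 km.

apolune altitude ≈ 2130 km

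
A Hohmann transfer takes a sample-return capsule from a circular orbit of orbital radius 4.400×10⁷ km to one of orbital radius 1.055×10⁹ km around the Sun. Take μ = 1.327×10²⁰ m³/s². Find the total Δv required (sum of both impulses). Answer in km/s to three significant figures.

r₁ = 4.400×10⁷ km = 4.400×10¹⁰ m.
r₂ = 1.055×10⁹ km = 1.055×10¹² m.
Transfer ellipse a_t = (r₁ + r₂)/2 = 5.495×10¹¹ m.
At r₁: circular v_c1 = √(μ/r₁) = 54920 m/s; transfer-perihelion v_p = √[μ(2/r₁ − 1/a_t)] = 76090 m/s.
Δv₁ = v_p − v_c1 = 21180 m/s.
At r₂: circular v_c2 = √(μ/r₂) = 11220 m/s; transfer-aphelion v_a = √[μ(2/r₂ − 1/a_t)] = 3174 m/s.
Δv₂ = v_c2 − v_a = 8042 m/s.
Total Δv = Δv₁ + Δv₂ = 29220 m/s = 29.22 km/s.

Δv_total ≈ 29.2 km/s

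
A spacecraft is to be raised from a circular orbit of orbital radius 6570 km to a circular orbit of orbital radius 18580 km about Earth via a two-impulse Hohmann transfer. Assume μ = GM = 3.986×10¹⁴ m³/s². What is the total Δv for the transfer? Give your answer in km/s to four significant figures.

Δv_total ≈ 2.963 km/s

r₁ = 6570 km = 6.570×10⁶ m.
r₂ = 18580 km = 1.858×10⁷ m.
Transfer ellipse a_t = (r₁ + r₂)/2 = 1.258×10⁷ m.
At r₁: circular v_c1 = √(μ/r₁) = 7789 m/s; transfer-perigee v_p = √[μ(2/r₁ − 1/a_t)] = 9468 m/s.
Δv₁ = v_p − v_c1 = 1679 m/s.
At r₂: circular v_c2 = √(μ/r₂) = 4632 m/s; transfer-apogee v_a = √[μ(2/r₂ − 1/a_t)] = 3348 m/s.
Δv₂ = v_c2 − v_a = 1284 m/s.
Total Δv = Δv₁ + Δv₂ = 2963 m/s = 2.963 km/s.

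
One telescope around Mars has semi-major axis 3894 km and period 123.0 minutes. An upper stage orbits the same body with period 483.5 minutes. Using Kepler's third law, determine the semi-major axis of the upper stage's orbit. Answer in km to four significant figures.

a₂ ≈ 9699 km

Kepler's third law: a³ ∝ T², so a₂ = a₁ (T₂/T₁)^(2/3).
T₂/T₁ = 3.931, (T₂/T₁)^(2/3) = 2.491.
a₂ = 3894 × 2.491 = 9699 km.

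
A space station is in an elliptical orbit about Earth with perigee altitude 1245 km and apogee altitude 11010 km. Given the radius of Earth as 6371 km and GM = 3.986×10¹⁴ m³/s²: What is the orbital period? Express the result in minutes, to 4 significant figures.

T ≈ 231.8 minutes

r_p = 6371 + 1245 = 7616.0 km = 7.6160×10⁶ m.
r_a = 6371 + 11010 = 17381 km = 1.7381×10⁷ m.
Semi-major axis a = (r_p + r_a)/2 = (7616.0 + 17381)/2 = 12498 km = 1.250×10⁷ m.
By Kepler's third law T = 2π√(a³/μ) = 2π × 2.213×10³ = 1.391×10⁴ s.
= 231.8 minutes.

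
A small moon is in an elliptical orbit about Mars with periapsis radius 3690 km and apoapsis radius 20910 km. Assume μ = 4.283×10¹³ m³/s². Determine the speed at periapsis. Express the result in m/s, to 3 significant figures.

v ≈ 4440 m/s

Semi-major axis a = (r_p + r_a)/2 = 12300 km = 1.230×10⁷ m.
Vis-viva: v² = μ(2/r − 1/a) = 4.283×10¹³ × (5.420×10⁻⁷ − 8.130×10⁻⁸) = 1.973×10⁷ m²/s².
v = 4442 m/s.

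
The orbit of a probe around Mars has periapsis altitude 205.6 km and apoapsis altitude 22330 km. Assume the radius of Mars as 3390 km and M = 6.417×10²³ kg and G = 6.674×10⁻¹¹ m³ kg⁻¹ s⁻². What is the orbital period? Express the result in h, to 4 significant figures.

μ = GM = 6.674×10⁻¹¹ × 6.417×10²³ = 4.283×10¹³ m³/s².
r_p = 3390 + 205.6 = 3595.6 km = 3.5956×10⁶ m.
r_a = 3390 + 22330 = 25720 km = 2.5720×10⁷ m.
Semi-major axis a = (r_p + r_a)/2 = (3595.6 + 25720)/2 = 14658 km = 1.466×10⁷ m.
By Kepler's third law T = 2π√(a³/μ) = 2π × 8.575×10³ = 5.388×10⁴ s.
= 14.97 h.

T ≈ 14.97 h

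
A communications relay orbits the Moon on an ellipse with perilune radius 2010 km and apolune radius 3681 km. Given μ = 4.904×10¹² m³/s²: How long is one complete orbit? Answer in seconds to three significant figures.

Semi-major axis a = (r_p + r_a)/2 = (2010.0 + 3681.0)/2 = 2845.5 km = 2.846×10⁶ m.
By Kepler's third law T = 2π√(a³/μ) = 2π × 2.168×10³ = 1.362×10⁴ s.

T ≈ 13600 seconds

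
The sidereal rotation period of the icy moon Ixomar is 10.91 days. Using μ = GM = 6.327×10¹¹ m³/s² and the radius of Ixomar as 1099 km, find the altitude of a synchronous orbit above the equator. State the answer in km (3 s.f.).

T = 10.91 days = 9.426×10⁵ s.
A synchronous orbit has period T, so by Kepler's third law a = (μT²/4π²)^(1/3).
μT²/4π² = 6.327×10¹¹ × (9.426×10⁵)² / 39.48 = 1.424×10²² m³.
a = 2.424×10⁷ m = 24238 km.
Altitude h = a − R = 24238 − 1099 = 23139 km.

h_sync ≈ 23100 km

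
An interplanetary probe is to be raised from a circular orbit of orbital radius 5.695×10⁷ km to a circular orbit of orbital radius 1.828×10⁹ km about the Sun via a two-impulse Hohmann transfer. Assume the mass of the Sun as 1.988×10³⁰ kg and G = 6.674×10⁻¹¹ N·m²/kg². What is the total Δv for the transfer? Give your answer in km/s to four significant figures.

μ = GM = 6.674×10⁻¹¹ × 1.988×10³⁰ = 1.327×10²⁰ m³/s².
r₁ = 5.695×10⁷ km = 5.695×10¹⁰ m.
r₂ = 1.828×10⁹ km = 1.828×10¹² m.
Transfer ellipse a_t = (r₁ + r₂)/2 = 9.425×10¹¹ m.
At r₁: circular v_c1 = √(μ/r₁) = 48270 m/s; transfer-perihelion v_p = √[μ(2/r₁ − 1/a_t)] = 67220 m/s.
Δv₁ = v_p − v_c1 = 18950 m/s.
At r₂: circular v_c2 = √(μ/r₂) = 8519 m/s; transfer-aphelion v_a = √[μ(2/r₂ − 1/a_t)] = 2094 m/s.
Δv₂ = v_c2 − v_a = 6425 m/s.
Total Δv = Δv₁ + Δv₂ = 25380 m/s = 25.38 km/s.

Δv_total ≈ 25.38 km/s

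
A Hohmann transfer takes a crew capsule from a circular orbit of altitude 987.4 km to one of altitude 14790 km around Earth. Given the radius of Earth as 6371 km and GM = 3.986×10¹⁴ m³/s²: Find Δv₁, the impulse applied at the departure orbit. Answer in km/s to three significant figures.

Δv ≈ 1.61 km/s

r₁ = 6371 + 987.4 = 7358.4 km = 7.3584×10⁶ m.
r₂ = 6371 + 14790 = 21161 km = 2.1161×10⁷ m.
Transfer ellipse a_t = (r₁ + r₂)/2 = 1.426×10⁷ m.
At r₁: circular v_c1 = √(μ/r₁) = 7360 m/s; transfer-perigee v_p = √[μ(2/r₁ − 1/a_t)] = 8966 m/s.
Δv₁ = v_p − v_c1 = 1606 m/s.
= 1.606 km/s.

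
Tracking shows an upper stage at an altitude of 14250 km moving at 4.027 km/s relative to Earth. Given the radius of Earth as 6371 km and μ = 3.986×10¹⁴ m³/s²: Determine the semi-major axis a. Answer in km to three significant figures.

a ≈ 17800 km

r = 6371 + 14250 = 20621 km = 2.062×10⁷ m.
Vis-viva rearranged: 1/a = 2/r − v²/μ = 9.699×10⁻⁸ − 4.068×10⁻⁸ = 5.630×10⁻⁸ m⁻¹.
a = 1.776×10⁷ m = 17761 km.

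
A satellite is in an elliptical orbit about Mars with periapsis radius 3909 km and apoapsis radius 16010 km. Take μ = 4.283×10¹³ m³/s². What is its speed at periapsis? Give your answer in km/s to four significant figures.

Semi-major axis a = (r_p + r_a)/2 = 9959.5 km = 9.960×10⁶ m.
Vis-viva: v² = μ(2/r − 1/a) = 4.283×10¹³ × (5.116×10⁻⁷ − 1.004×10⁻⁷) = 1.761×10⁷ m²/s².
v = 4197 m/s = 4.197 km/s.

v ≈ 4.197 km/s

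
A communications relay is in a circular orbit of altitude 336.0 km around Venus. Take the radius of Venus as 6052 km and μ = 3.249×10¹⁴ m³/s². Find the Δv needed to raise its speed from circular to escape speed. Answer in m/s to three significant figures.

Δv ≈ 2950 m/s

r = 6052 + 336.0 = 6388.0 km = 6.3880×10⁶ m.
Circular speed v_c = √(μ/r) = 7132 m/s.
Escape speed v_esc = √(2μ/r) = √2 × v_c = 10090 m/s.
Δv = v_esc − v_c = 2954 m/s.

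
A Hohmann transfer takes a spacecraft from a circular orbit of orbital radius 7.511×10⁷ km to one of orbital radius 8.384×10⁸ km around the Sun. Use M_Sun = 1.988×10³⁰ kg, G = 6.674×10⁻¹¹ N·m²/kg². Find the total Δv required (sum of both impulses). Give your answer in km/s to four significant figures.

Δv_total ≈ 22.39 km/s

μ = GM = 6.674×10⁻¹¹ × 1.988×10³⁰ = 1.327×10²⁰ m³/s².
r₁ = 7.511×10⁷ km = 7.511×10¹⁰ m.
r₂ = 8.384×10⁸ km = 8.384×10¹¹ m.
Transfer ellipse a_t = (r₁ + r₂)/2 = 4.568×10¹¹ m.
At r₁: circular v_c1 = √(μ/r₁) = 42030 m/s; transfer-perihelion v_p = √[μ(2/r₁ − 1/a_t)] = 56940 m/s.
Δv₁ = v_p − v_c1 = 14910 m/s.
At r₂: circular v_c2 = √(μ/r₂) = 12580 m/s; transfer-aphelion v_a = √[μ(2/r₂ − 1/a_t)] = 5101 m/s.
Δv₂ = v_c2 − v_a = 7479 m/s.
Total Δv = Δv₁ + Δv₂ = 22390 m/s = 22.39 km/s.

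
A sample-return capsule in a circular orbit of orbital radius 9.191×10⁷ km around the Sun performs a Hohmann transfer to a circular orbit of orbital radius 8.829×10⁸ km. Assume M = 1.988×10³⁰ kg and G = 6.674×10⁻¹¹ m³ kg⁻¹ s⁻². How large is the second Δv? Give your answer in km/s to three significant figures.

Δv ≈ 6.94 km/s

μ = GM = 6.674×10⁻¹¹ × 1.988×10³⁰ = 1.327×10²⁰ m³/s².
r₁ = 9.191×10⁷ km = 9.191×10¹⁰ m.
r₂ = 8.829×10⁸ km = 8.829×10¹¹ m.
Transfer ellipse a_t = (r₁ + r₂)/2 = 4.874×10¹¹ m.
At r₁: circular v_c1 = √(μ/r₁) = 37990 m/s; transfer-perihelion v_p = √[μ(2/r₁ − 1/a_t)] = 51140 m/s.
At r₂: circular v_c2 = √(μ/r₂) = 12260 m/s; transfer-aphelion v_a = √[μ(2/r₂ − 1/a_t)] = 5323 m/s.
Δv₂ = v_c2 − v_a = 6935 m/s.
= 6.935 km/s.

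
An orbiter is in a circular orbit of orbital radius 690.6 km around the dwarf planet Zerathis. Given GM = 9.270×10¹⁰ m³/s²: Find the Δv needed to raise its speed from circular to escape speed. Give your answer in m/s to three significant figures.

r = 690.6 km = 6.906×10⁵ m.
Circular speed v_c = √(μ/r) = 366.4 m/s.
Escape speed v_esc = √(2μ/r) = √2 × v_c = 518.1 m/s.
Δv = v_esc − v_c = 151.8 m/s.

Δv ≈ 152 m/s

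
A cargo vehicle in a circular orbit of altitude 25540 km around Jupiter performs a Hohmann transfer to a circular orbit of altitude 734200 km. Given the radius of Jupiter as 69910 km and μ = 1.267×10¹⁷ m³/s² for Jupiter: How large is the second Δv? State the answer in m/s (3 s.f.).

Δv ≈ 6770 m/s

r₁ = 69910 + 25540 = 95450 km = 9.5450×10⁷ m.
r₂ = 69910 + 734200 = 804110 km = 8.0411×10⁸ m.
Transfer ellipse a_t = (r₁ + r₂)/2 = 4.498×10⁸ m.
At r₁: circular v_c1 = √(μ/r₁) = 36430 m/s; transfer-perijove v_p = √[μ(2/r₁ − 1/a_t)] = 48710 m/s.
At r₂: circular v_c2 = √(μ/r₂) = 12550 m/s; transfer-apojove v_a = √[μ(2/r₂ − 1/a_t)] = 5783 m/s.
Δv₂ = v_c2 − v_a = 6770 m/s.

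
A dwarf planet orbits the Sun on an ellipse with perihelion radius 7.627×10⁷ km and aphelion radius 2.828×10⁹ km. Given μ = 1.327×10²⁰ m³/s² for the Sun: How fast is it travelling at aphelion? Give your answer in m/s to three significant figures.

Semi-major axis a = (r_p + r_a)/2 = 1.4521×10⁹ km = 1.452×10¹² m.
Vis-viva: v² = μ(2/r − 1/a) = 1.327×10²⁰ × (7.072×10⁻¹³ − 6.886×10⁻¹³) = 2.465×10⁶ m²/s².
v = 1570 m/s.

v ≈ 1570 m/s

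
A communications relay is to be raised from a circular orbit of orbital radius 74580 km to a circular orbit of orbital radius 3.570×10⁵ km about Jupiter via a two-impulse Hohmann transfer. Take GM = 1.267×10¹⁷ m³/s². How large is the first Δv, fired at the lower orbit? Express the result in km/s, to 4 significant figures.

Δv ≈ 11.80 km/s

r₁ = 74580 km = 7.458×10⁷ m.
r₂ = 3.570×10⁵ km = 3.570×10⁸ m.
Transfer ellipse a_t = (r₁ + r₂)/2 = 2.158×10⁸ m.
At r₁: circular v_c1 = √(μ/r₁) = 41220 m/s; transfer-perijove v_p = √[μ(2/r₁ − 1/a_t)] = 53010 m/s.
Δv₁ = v_p − v_c1 = 11800 m/s.
= 11.80 km/s.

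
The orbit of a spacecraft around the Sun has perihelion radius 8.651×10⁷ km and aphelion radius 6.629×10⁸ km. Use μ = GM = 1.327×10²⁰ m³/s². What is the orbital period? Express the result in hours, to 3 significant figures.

Semi-major axis a = (r_p + r_a)/2 = (8.6510×10⁷ + 6.6290×10⁸)/2 = 3.7470×10⁸ km = 3.747×10¹¹ m.
By Kepler's third law T = 2π√(a³/μ) = 2π × 1.991×10⁷ = 1.251×10⁸ s.
= 34750 hours.

T ≈ 34800 hours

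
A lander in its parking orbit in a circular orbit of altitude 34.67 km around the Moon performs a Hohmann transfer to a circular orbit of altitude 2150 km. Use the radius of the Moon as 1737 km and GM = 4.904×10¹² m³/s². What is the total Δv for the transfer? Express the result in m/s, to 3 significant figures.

r₁ = 1737 + 34.67 = 1771.7 km = 1.7717×10⁶ m.
r₂ = 1737 + 2150 = 3887.0 km = 3.8870×10⁶ m.
Transfer ellipse a_t = (r₁ + r₂)/2 = 2.829×10⁶ m.
At r₁: circular v_c1 = √(μ/r₁) = 1664 m/s; transfer-perilune v_p = √[μ(2/r₁ − 1/a_t)] = 1950 m/s.
Δv₁ = v_p − v_c1 = 286.3 m/s.
At r₂: circular v_c2 = √(μ/r₂) = 1123 m/s; transfer-apolune v_a = √[μ(2/r₂ − 1/a_t)] = 888.8 m/s.
Δv₂ = v_c2 − v_a = 234.4 m/s.
Total Δv = Δv₁ + Δv₂ = 520.7 m/s.

Δv_total ≈ 521 m/s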